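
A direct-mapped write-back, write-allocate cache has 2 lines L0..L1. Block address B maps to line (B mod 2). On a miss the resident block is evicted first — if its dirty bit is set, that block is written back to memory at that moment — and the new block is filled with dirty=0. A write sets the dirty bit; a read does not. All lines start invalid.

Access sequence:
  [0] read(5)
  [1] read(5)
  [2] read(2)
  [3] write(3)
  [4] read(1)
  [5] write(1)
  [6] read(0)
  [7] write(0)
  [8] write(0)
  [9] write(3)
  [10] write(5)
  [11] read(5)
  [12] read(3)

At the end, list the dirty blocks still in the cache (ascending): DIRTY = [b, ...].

0: R B5 -> L1 miss  d=-]
1: R B5 -> L1 hit  d=-]
2: R B2 -> L0 miss  d=-]
3: W B3 -> L1 miss  d=D]
4: R B1 -> L1 miss wb->B3  d=-]
5: W B1 -> L1 hit  d=D]
6: R B0 -> L0 miss  d=-]
7: W B0 -> L0 hit  d=D]
8: W B0 -> L0 hit  d=D]
9: W B3 -> L1 miss wb->B1  d=D]
10: W B5 -> L1 miss wb->B3  d=D]
11: R B5 -> L1 hit  d=D]
12: R B3 -> L1 miss wb->B5  d=-]

DIRTY = [0]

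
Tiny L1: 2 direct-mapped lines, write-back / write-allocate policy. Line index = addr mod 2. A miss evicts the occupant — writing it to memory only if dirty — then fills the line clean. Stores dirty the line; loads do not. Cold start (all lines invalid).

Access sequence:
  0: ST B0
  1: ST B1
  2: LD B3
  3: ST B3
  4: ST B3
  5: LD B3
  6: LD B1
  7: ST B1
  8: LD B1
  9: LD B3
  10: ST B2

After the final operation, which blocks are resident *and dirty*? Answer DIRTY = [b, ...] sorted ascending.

DIRTY = [2]

  0 | W B0 → L0 miss [D]
  1 | W B1 → L1 miss [D]
  2 | R B3 → L1 miss wb→B1 [-]
  3 | W B3 → L1 hit [D]
  4 | W B3 → L1 hit [D]
  5 | R B3 → L1 hit [D]
  6 | R B1 → L1 miss wb→B3 [-]
  7 | W B1 → L1 hit [D]
  8 | R B1 → L1 hit [D]
  9 | R B3 → L1 miss wb→B1 [-]
  10 | W B2 → L0 miss wb→B0 [D]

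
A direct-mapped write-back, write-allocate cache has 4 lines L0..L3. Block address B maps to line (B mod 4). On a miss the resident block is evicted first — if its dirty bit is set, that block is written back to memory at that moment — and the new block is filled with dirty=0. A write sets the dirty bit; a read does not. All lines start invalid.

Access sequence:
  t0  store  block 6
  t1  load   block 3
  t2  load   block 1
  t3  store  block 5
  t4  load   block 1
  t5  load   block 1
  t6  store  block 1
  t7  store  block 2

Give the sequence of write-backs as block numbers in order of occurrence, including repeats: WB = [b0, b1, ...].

WB = [5, 6]

  0 | W B6 → L2 miss [D]
  1 | R B3 → L3 miss [-]
  2 | R B1 → L1 miss [-]
  3 | W B5 → L1 miss [D]
  4 | R B1 → L1 miss wb→B5 [-]
  5 | R B1 → L1 hit [-]
  6 | W B1 → L1 hit [D]
  7 | W B2 → L2 miss wb→B6 [D]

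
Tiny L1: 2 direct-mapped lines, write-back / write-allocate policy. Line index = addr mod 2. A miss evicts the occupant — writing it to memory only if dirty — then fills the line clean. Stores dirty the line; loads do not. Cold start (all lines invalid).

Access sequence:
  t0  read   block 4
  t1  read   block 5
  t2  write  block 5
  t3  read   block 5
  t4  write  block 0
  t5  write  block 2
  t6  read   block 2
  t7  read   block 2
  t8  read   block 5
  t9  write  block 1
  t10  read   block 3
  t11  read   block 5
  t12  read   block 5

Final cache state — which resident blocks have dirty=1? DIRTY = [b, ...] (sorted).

DIRTY = [2]

0: R B4 -> L0 miss  d=-]
1: R B5 -> L1 miss  d=-]
2: W B5 -> L1 hit  d=D]
3: R B5 -> L1 hit  d=D]
4: W B0 -> L0 miss  d=D]
5: W B2 -> L0 miss wb->B0  d=D]
6: R B2 -> L0 hit  d=D]
7: R B2 -> L0 hit  d=D]
8: R B5 -> L1 hit  d=D]
9: W B1 -> L1 miss wb->B5  d=D]
10: R B3 -> L1 miss wb->B1  d=-]
11: R B5 -> L1 miss  d=-]
12: R B5 -> L1 hit  d=-]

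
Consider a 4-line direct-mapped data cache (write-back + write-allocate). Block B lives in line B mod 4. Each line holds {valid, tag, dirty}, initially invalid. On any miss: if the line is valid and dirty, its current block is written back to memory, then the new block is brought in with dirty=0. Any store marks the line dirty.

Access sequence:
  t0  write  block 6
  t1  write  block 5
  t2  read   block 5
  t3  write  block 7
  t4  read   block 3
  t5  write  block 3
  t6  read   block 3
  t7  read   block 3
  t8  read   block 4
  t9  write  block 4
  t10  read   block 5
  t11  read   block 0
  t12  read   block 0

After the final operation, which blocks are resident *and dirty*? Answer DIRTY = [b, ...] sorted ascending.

0: W B6 -> L2 miss  d=D]
1: W B5 -> L1 miss  d=D]
2: R B5 -> L1 hit  d=D]
3: W B7 -> L3 miss  d=D]
4: R B3 -> L3 miss wb->B7  d=-]
5: W B3 -> L3 hit  d=D]
6: R B3 -> L3 hit  d=D]
7: R B3 -> L3 hit  d=D]
8: R B4 -> L0 miss  d=-]
9: W B4 -> L0 hit  d=D]
10: R B5 -> L1 hit  d=D]
11: R B0 -> L0 miss wb->B4  d=-]
12: R B0 -> L0 hit  d=-]

DIRTY = [3, 5, 6]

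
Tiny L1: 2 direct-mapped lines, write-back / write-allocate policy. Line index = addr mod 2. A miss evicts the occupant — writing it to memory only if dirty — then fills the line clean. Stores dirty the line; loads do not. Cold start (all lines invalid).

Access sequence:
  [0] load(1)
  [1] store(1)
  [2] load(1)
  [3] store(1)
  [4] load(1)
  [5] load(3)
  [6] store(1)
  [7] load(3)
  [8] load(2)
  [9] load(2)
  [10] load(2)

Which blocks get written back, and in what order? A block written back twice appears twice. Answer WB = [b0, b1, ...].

0: R B1 → L1 miss [-]
1: W B1 → L1 hit [D]
2: R B1 → L1 hit [D]
3: W B1 → L1 hit [D]
4: R B1 → L1 hit [D]
5: R B3 → L1 miss wb→B1 [-]
6: W B1 → L1 miss [D]
7: R B3 → L1 miss wb→B1 [-]
8: R B2 → L0 miss [-]
9: R B2 → L0 hit [-]
10: R B2 → L0 hit [-]

WB = [1, 1]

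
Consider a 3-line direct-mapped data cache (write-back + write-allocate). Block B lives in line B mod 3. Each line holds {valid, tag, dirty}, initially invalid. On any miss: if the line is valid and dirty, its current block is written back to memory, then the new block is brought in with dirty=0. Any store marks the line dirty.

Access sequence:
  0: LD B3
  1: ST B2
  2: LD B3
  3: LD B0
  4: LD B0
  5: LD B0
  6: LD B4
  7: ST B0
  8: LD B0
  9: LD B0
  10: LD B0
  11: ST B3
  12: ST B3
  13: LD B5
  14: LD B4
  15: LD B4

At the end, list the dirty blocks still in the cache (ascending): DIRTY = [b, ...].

DIRTY = [3]

0: R B3 -> L0 miss  d=-]
1: W B2 -> L2 miss  d=D]
2: R B3 -> L0 hit  d=-]
3: R B0 -> L0 miss  d=-]
4: R B0 -> L0 hit  d=-]
5: R B0 -> L0 hit  d=-]
6: R B4 -> L1 miss  d=-]
7: W B0 -> L0 hit  d=D]
8: R B0 -> L0 hit  d=D]
9: R B0 -> L0 hit  d=D]
10: R B0 -> L0 hit  d=D]
11: W B3 -> L0 miss wb->B0  d=D]
12: W B3 -> L0 hit  d=D]
13: R B5 -> L2 miss wb->B2  d=-]
14: R B4 -> L1 hit  d=-]
15: R B4 -> L1 hit  d=-]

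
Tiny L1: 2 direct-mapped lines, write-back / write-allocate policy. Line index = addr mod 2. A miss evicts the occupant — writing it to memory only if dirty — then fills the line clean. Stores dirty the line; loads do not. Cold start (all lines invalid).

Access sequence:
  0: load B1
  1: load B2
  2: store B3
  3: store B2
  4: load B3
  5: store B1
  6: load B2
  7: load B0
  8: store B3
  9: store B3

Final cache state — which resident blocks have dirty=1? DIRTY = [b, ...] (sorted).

DIRTY = [3]

0: R B1 → L1 miss [-]
1: R B2 → L0 miss [-]
2: W B3 → L1 miss [D]
3: W B2 → L0 hit [D]
4: R B3 → L1 hit [D]
5: W B1 → L1 miss wb→B3 [D]
6: R B2 → L0 hit [D]
7: R B0 → L0 miss wb→B2 [-]
8: W B3 → L1 miss wb→B1 [D]
9: W B3 → L1 hit [D]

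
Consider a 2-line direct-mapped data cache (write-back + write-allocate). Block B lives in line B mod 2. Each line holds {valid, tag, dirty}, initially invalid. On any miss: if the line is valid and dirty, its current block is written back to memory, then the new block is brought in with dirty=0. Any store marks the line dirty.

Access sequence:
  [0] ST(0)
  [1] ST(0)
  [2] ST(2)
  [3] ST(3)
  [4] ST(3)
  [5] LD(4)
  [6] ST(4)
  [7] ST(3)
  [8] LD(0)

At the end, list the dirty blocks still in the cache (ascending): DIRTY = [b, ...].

0: W B0 → L0 miss [D]
1: W B0 → L0 hit [D]
2: W B2 → L0 miss wb→B0 [D]
3: W B3 → L1 miss [D]
4: W B3 → L1 hit [D]
5: R B4 → L0 miss wb→B2 [-]
6: W B4 → L0 hit [D]
7: W B3 → L1 hit [D]
8: R B0 → L0 miss wb→B4 [-]

DIRTY = [3]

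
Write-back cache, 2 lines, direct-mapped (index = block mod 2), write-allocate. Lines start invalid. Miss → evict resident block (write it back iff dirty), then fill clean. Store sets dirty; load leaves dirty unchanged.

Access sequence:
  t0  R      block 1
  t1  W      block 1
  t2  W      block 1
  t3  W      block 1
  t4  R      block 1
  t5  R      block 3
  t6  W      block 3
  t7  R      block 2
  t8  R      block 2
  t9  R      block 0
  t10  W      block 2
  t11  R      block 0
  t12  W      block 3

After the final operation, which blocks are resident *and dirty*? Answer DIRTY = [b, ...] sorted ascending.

0: R B1 → L1 miss [-]
1: W B1 → L1 hit [D]
2: W B1 → L1 hit [D]
3: W B1 → L1 hit [D]
4: R B1 → L1 hit [D]
5: R B3 → L1 miss wb→B1 [-]
6: W B3 → L1 hit [D]
7: R B2 → L0 miss [-]
8: R B2 → L0 hit [-]
9: R B0 → L0 miss [-]
10: W B2 → L0 miss [D]
11: R B0 → L0 miss wb→B2 [-]
12: W B3 → L1 hit [D]

DIRTY = [3]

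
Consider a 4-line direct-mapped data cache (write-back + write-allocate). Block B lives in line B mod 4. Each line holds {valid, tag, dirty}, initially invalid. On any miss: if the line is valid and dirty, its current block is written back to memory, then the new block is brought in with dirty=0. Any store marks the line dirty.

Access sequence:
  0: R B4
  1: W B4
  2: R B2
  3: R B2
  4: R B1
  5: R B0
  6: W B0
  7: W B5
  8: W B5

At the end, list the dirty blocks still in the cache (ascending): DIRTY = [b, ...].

DIRTY = [0, 5]

0: R B4 -> L0 miss  d=-]
1: W B4 -> L0 hit  d=D]
2: R B2 -> L2 miss  d=-]
3: R B2 -> L2 hit  d=-]
4: R B1 -> L1 miss  d=-]
5: R B0 -> L0 miss wb->B4  d=-]
6: W B0 -> L0 hit  d=D]
7: W B5 -> L1 miss  d=D]
8: W B5 -> L1 hit  d=D]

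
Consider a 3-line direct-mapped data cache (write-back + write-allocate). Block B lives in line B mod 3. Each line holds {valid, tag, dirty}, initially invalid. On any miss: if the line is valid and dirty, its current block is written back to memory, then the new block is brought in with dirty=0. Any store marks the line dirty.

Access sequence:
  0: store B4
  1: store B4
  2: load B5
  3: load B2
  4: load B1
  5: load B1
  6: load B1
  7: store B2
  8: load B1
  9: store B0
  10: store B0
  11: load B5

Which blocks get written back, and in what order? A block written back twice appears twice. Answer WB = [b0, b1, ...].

WB = [4, 2]

0: W B4 -> L1 miss  d=D]
1: W B4 -> L1 hit  d=D]
2: R B5 -> L2 miss  d=-]
3: R B2 -> L2 miss  d=-]
4: R B1 -> L1 miss wb->B4  d=-]
5: R B1 -> L1 hit  d=-]
6: R B1 -> L1 hit  d=-]
7: W B2 -> L2 hit  d=D]
8: R B1 -> L1 hit  d=-]
9: W B0 -> L0 miss  d=D]
10: W B0 -> L0 hit  d=D]
11: R B5 -> L2 miss wb->B2  d=-]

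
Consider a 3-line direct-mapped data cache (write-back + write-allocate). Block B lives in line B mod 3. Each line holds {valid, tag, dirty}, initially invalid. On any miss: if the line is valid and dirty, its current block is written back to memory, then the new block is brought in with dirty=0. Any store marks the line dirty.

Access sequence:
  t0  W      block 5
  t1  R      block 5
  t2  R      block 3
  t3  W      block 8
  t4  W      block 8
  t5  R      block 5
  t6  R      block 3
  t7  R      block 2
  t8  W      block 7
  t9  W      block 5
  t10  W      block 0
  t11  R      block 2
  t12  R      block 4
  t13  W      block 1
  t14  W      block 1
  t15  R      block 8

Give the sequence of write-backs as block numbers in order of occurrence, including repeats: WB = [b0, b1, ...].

0: W B5 -> L2 miss  d=D]
1: R B5 -> L2 hit  d=D]
2: R B3 -> L0 miss  d=-]
3: W B8 -> L2 miss wb->B5  d=D]
4: W B8 -> L2 hit  d=D]
5: R B5 -> L2 miss wb->B8  d=-]
6: R B3 -> L0 hit  d=-]
7: R B2 -> L2 miss  d=-]
8: W B7 -> L1 miss  d=D]
9: W B5 -> L2 miss  d=D]
10: W B0 -> L0 miss  d=D]
11: R B2 -> L2 miss wb->B5  d=-]
12: R B4 -> L1 miss wb->B7  d=-]
13: W B1 -> L1 miss  d=D]
14: W B1 -> L1 hit  d=D]
15: R B8 -> L2 miss  d=-]

WB = [5, 8, 5, 7]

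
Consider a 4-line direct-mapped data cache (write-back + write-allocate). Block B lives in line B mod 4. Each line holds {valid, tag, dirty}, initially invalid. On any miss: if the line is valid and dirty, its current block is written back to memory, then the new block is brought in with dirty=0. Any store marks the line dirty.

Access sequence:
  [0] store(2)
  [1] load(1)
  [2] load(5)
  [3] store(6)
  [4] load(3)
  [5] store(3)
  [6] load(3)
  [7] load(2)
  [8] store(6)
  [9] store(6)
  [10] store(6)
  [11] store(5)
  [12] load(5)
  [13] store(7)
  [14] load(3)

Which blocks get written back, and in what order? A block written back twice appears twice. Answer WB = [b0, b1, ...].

WB = [2, 6, 3, 7]

0: W B2 → L2 miss [D]
1: R B1 → L1 miss [-]
2: R B5 → L1 miss [-]
3: W B6 → L2 miss wb→B2 [D]
4: R B3 → L3 miss [-]
5: W B3 → L3 hit [D]
6: R B3 → L3 hit [D]
7: R B2 → L2 miss wb→B6 [-]
8: W B6 → L2 miss [D]
9: W B6 → L2 hit [D]
10: W B6 → L2 hit [D]
11: W B5 → L1 hit [D]
12: R B5 → L1 hit [D]
13: W B7 → L3 miss wb→B3 [D]
14: R B3 → L3 miss wb→B7 [-]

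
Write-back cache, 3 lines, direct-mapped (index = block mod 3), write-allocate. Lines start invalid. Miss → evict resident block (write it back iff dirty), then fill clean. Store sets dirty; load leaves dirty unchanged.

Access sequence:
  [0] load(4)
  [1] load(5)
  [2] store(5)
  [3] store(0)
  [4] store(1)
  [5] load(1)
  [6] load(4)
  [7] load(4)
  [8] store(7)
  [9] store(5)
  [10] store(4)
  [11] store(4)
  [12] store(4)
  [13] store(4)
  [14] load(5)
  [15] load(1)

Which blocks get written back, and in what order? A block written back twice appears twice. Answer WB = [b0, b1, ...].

WB = [1, 7, 4]

0: R B4 -> L1 miss  d=-]
1: R B5 -> L2 miss  d=-]
2: W B5 -> L2 hit  d=D]
3: W B0 -> L0 miss  d=D]
4: W B1 -> L1 miss  d=D]
5: R B1 -> L1 hit  d=D]
6: R B4 -> L1 miss wb->B1  d=-]
7: R B4 -> L1 hit  d=-]
8: W B7 -> L1 miss  d=D]
9: W B5 -> L2 hit  d=D]
10: W B4 -> L1 miss wb->B7  d=D]
11: W B4 -> L1 hit  d=D]
12: W B4 -> L1 hit  d=D]
13: W B4 -> L1 hit  d=D]
14: R B5 -> L2 hit  d=D]
15: R B1 -> L1 miss wb->B4  d=-]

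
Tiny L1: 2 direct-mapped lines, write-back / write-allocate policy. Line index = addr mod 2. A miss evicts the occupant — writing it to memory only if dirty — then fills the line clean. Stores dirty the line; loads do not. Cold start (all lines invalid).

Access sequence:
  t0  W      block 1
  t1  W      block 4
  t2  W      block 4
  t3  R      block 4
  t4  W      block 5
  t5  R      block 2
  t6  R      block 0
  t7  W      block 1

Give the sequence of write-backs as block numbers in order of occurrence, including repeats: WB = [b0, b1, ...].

0: W B1 -> L1 miss  d=D]
1: W B4 -> L0 miss  d=D]
2: W B4 -> L0 hit  d=D]
3: R B4 -> L0 hit  d=D]
4: W B5 -> L1 miss wb->B1  d=D]
5: R B2 -> L0 miss wb->B4  d=-]
6: R B0 -> L0 miss  d=-]
7: W B1 -> L1 miss wb->B5  d=D]

WB = [1, 4, 5]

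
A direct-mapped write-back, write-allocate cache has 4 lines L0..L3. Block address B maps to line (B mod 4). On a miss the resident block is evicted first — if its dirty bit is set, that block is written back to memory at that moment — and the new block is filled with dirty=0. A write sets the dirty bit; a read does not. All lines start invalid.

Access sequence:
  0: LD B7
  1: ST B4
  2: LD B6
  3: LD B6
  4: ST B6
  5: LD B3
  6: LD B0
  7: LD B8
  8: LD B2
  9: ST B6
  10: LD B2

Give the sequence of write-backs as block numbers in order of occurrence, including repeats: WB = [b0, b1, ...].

0: R B7 -> L3 miss  d=-]
1: W B4 -> L0 miss  d=D]
2: R B6 -> L2 miss  d=-]
3: R B6 -> L2 hit  d=-]
4: W B6 -> L2 hit  d=D]
5: R B3 -> L3 miss  d=-]
6: R B0 -> L0 miss wb->B4  d=-]
7: R B8 -> L0 miss  d=-]
8: R B2 -> L2 miss wb->B6  d=-]
9: W B6 -> L2 miss  d=D]
10: R B2 -> L2 miss wb->B6  d=-]

WB = [4, 6, 6]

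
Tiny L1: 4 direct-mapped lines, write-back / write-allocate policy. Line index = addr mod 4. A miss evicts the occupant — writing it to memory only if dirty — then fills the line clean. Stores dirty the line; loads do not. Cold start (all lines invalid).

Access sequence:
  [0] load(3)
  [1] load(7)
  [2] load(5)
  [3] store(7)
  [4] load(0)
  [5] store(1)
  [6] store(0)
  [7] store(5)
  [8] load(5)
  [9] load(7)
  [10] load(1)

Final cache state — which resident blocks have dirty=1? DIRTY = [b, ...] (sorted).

DIRTY = [0, 7]

0: R B3 -> L3 miss  d=-]
1: R B7 -> L3 miss  d=-]
2: R B5 -> L1 miss  d=-]
3: W B7 -> L3 hit  d=D]
4: R B0 -> L0 miss  d=-]
5: W B1 -> L1 miss  d=D]
6: W B0 -> L0 hit  d=D]
7: W B5 -> L1 miss wb->B1  d=D]
8: R B5 -> L1 hit  d=D]
9: R B7 -> L3 hit  d=D]
10: R B1 -> L1 miss wb->B5  d=-]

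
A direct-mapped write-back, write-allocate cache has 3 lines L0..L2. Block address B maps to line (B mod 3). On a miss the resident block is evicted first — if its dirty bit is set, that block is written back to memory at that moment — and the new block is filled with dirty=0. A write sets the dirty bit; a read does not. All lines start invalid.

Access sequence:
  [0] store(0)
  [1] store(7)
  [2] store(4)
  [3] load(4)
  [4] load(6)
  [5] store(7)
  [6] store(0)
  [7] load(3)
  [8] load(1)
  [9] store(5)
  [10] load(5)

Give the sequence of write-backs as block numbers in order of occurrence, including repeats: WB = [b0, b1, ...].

WB = [7, 0, 4, 0, 7]

0: W B0 -> L0 miss  d=D]
1: W B7 -> L1 miss  d=D]
2: W B4 -> L1 miss wb->B7  d=D]
3: R B4 -> L1 hit  d=D]
4: R B6 -> L0 miss wb->B0  d=-]
5: W B7 -> L1 miss wb->B4  d=D]
6: W B0 -> L0 miss  d=D]
7: R B3 -> L0 miss wb->B0  d=-]
8: R B1 -> L1 miss wb->B7  d=-]
9: W B5 -> L2 miss  d=D]
10: R B5 -> L2 hit  d=D]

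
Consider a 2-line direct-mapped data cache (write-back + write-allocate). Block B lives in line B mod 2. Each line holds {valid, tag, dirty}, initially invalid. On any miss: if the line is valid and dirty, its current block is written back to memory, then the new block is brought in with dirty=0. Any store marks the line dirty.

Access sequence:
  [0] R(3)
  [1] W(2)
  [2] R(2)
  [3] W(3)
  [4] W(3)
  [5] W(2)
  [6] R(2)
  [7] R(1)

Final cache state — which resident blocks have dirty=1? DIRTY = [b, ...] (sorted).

0: R B3 → L1 miss [-]
1: W B2 → L0 miss [D]
2: R B2 → L0 hit [D]
3: W B3 → L1 hit [D]
4: W B3 → L1 hit [D]
5: W B2 → L0 hit [D]
6: R B2 → L0 hit [D]
7: R B1 → L1 miss wb→B3 [-]

DIRTY = [2]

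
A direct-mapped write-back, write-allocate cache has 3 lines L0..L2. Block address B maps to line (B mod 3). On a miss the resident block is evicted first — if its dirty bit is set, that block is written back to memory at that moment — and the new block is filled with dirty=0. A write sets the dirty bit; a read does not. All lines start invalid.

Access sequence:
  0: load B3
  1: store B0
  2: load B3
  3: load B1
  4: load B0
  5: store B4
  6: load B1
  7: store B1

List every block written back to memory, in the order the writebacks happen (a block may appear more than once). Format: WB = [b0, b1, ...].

0: R B3 → L0 miss [-]
1: W B0 → L0 miss [D]
2: R B3 → L0 miss wb→B0 [-]
3: R B1 → L1 miss [-]
4: R B0 → L0 miss [-]
5: W B4 → L1 miss [D]
6: R B1 → L1 miss wb→B4 [-]
7: W B1 → L1 hit [D]

WB = [0, 4]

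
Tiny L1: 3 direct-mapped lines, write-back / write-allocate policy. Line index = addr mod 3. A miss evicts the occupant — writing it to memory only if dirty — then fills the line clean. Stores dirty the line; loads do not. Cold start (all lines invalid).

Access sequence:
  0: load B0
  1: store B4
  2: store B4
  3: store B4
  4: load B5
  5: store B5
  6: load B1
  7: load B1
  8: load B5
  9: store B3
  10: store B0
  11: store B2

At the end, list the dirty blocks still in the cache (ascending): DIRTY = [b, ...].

  0 | R B0 → L0 miss [-]
  1 | W B4 → L1 miss [D]
  2 | W B4 → L1 hit [D]
  3 | W B4 → L1 hit [D]
  4 | R B5 → L2 miss [-]
  5 | W B5 → L2 hit [D]
  6 | R B1 → L1 miss wb→B4 [-]
  7 | R B1 → L1 hit [-]
  8 | R B5 → L2 hit [D]
  9 | W B3 → L0 miss [D]
  10 | W B0 → L0 miss wb→B3 [D]
  11 | W B2 → L2 miss wb→B5 [D]

DIRTY = [0, 2]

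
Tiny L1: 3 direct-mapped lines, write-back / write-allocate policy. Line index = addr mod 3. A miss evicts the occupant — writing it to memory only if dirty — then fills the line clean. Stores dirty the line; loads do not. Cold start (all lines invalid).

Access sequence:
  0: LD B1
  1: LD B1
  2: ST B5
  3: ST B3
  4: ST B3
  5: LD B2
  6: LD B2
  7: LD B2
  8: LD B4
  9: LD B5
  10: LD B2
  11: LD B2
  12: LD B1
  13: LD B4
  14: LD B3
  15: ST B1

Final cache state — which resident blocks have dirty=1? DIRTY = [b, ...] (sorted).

0: R B1 -> L1 miss  d=-]
1: R B1 -> L1 hit  d=-]
2: W B5 -> L2 miss  d=D]
3: W B3 -> L0 miss  d=D]
4: W B3 -> L0 hit  d=D]
5: R B2 -> L2 miss wb->B5  d=-]
6: R B2 -> L2 hit  d=-]
7: R B2 -> L2 hit  d=-]
8: R B4 -> L1 miss  d=-]
9: R B5 -> L2 miss  d=-]
10: R B2 -> L2 miss  d=-]
11: R B2 -> L2 hit  d=-]
12: R B1 -> L1 miss  d=-]
13: R B4 -> L1 miss  d=-]
14: R B3 -> L0 hit  d=D]
15: W B1 -> L1 miss  d=D]

DIRTY = [1, 3]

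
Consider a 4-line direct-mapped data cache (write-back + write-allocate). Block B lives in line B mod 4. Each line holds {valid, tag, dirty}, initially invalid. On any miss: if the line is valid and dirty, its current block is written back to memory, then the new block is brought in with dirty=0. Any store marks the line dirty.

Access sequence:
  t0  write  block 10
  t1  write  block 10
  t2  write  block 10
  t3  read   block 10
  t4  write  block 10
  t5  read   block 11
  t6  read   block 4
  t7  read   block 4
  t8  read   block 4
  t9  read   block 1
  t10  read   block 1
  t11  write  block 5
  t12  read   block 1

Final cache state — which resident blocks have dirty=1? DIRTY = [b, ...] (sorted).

DIRTY = [10]

  0 | W B10 → L2 miss [D]
  1 | W B10 → L2 hit [D]
  2 | W B10 → L2 hit [D]
  3 | R B10 → L2 hit [D]
  4 | W B10 → L2 hit [D]
  5 | R B11 → L3 miss [-]
  6 | R B4 → L0 miss [-]
  7 | R B4 → L0 hit [-]
  8 | R B4 → L0 hit [-]
  9 | R B1 → L1 miss [-]
  10 | R B1 → L1 hit [-]
  11 | W B5 → L1 miss [D]
  12 | R B1 → L1 miss wb→B5 [-]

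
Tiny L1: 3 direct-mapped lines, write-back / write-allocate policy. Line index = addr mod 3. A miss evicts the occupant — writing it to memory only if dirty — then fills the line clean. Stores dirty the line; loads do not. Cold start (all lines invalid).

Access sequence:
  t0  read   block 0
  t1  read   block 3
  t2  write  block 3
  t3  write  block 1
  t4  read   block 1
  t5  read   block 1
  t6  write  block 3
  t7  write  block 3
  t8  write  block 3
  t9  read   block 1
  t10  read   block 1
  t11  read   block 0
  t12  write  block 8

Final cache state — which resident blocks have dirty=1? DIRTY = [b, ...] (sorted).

DIRTY = [1, 8]

0: R B0 -> L0 miss  d=-]
1: R B3 -> L0 miss  d=-]
2: W B3 -> L0 hit  d=D]
3: W B1 -> L1 miss  d=D]
4: R B1 -> L1 hit  d=D]
5: R B1 -> L1 hit  d=D]
6: W B3 -> L0 hit  d=D]
7: W B3 -> L0 hit  d=D]
8: W B3 -> L0 hit  d=D]
9: R B1 -> L1 hit  d=D]
10: R B1 -> L1 hit  d=D]
11: R B0 -> L0 miss wb->B3  d=-]
12: W B8 -> L2 miss  d=D]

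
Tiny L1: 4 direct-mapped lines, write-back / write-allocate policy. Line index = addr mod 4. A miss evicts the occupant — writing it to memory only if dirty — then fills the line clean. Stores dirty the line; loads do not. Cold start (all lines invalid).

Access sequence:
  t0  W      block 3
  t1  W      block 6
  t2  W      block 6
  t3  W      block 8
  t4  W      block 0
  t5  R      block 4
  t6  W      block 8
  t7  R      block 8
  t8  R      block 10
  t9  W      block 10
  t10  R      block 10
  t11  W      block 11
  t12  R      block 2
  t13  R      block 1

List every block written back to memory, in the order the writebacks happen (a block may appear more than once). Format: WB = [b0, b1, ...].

WB = [8, 0, 6, 3, 10]

  0 | W B3 → L3 miss [D]
  1 | W B6 → L2 miss [D]
  2 | W B6 → L2 hit [D]
  3 | W B8 → L0 miss [D]
  4 | W B0 → L0 miss wb→B8 [D]
  5 | R B4 → L0 miss wb→B0 [-]
  6 | W B8 → L0 miss [D]
  7 | R B8 → L0 hit [D]
  8 | R B10 → L2 miss wb→B6 [-]
  9 | W B10 → L2 hit [D]
  10 | R B10 → L2 hit [D]
  11 | W B11 → L3 miss wb→B3 [D]
  12 | R B2 → L2 miss wb→B10 [-]
  13 | R B1 → L1 miss [-]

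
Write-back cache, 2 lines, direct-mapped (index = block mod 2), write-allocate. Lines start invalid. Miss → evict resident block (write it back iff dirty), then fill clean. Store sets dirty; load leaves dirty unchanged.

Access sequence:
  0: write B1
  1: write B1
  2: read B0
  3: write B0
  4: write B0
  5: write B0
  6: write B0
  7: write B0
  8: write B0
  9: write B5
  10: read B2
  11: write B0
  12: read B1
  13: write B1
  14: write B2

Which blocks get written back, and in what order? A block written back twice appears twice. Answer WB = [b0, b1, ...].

  0 | W B1 → L1 miss [D]
  1 | W B1 → L1 hit [D]
  2 | R B0 → L0 miss [-]
  3 | W B0 → L0 hit [D]
  4 | W B0 → L0 hit [D]
  5 | W B0 → L0 hit [D]
  6 | W B0 → L0 hit [D]
  7 | W B0 → L0 hit [D]
  8 | W B0 → L0 hit [D]
  9 | W B5 → L1 miss wb→B1 [D]
  10 | R B2 → L0 miss wb→B0 [-]
  11 | W B0 → L0 miss [D]
  12 | R B1 → L1 miss wb→B5 [-]
  13 | W B1 → L1 hit [D]
  14 | W B2 → L0 miss wb→B0 [D]

WB = [1, 0, 5, 0]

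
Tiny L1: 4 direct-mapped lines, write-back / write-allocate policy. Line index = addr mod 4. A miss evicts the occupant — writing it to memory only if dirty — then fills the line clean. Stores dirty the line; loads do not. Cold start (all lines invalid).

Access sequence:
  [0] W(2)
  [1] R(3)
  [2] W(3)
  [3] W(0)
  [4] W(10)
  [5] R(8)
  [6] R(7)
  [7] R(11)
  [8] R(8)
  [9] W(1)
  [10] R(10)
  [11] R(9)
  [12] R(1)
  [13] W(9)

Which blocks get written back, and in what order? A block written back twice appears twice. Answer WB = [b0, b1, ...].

WB = [2, 0, 3, 1]

  0 | W B2 → L2 miss [D]
  1 | R B3 → L3 miss [-]
  2 | W B3 → L3 hit [D]
  3 | W B0 → L0 miss [D]
  4 | W B10 → L2 miss wb→B2 [D]
  5 | R B8 → L0 miss wb→B0 [-]
  6 | R B7 → L3 miss wb→B3 [-]
  7 | R B11 → L3 miss [-]
  8 | R B8 → L0 hit [-]
  9 | W B1 → L1 miss [D]
  10 | R B10 → L2 hit [D]
  11 | R B9 → L1 miss wb→B1 [-]
  12 | R B1 → L1 miss [-]
  13 | W B9 → L1 miss [D]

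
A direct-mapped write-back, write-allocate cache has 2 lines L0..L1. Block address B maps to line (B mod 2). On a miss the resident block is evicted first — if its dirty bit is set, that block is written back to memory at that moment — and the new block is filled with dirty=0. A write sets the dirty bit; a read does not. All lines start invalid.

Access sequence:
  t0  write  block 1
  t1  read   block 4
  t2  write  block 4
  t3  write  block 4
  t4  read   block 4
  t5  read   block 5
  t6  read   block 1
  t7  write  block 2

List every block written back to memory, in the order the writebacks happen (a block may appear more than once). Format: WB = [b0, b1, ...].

0: W B1 → L1 miss [D]
1: R B4 → L0 miss [-]
2: W B4 → L0 hit [D]
3: W B4 → L0 hit [D]
4: R B4 → L0 hit [D]
5: R B5 → L1 miss wb→B1 [-]
6: R B1 → L1 miss [-]
7: W B2 → L0 miss wb→B4 [D]

WB = [1, 4]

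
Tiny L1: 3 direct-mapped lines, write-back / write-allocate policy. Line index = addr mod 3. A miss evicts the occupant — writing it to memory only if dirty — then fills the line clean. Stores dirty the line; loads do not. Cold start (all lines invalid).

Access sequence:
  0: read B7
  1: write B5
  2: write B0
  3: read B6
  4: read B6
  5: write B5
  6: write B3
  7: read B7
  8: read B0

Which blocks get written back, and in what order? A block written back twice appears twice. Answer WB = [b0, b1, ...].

0: R B7 → L1 miss [-]
1: W B5 → L2 miss [D]
2: W B0 → L0 miss [D]
3: R B6 → L0 miss wb→B0 [-]
4: R B6 → L0 hit [-]
5: W B5 → L2 hit [D]
6: W B3 → L0 miss [D]
7: R B7 → L1 hit [-]
8: R B0 → L0 miss wb→B3 [-]

WB = [0, 3]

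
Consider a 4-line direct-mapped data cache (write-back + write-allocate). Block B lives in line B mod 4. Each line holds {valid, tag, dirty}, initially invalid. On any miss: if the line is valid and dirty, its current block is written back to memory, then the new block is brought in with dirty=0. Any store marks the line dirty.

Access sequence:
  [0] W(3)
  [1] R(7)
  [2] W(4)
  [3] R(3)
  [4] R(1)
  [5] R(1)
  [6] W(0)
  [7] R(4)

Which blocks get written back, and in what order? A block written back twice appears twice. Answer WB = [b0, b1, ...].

WB = [3, 4, 0]

0: W B3 -> L3 miss  d=D]
1: R B7 -> L3 miss wb->B3  d=-]
2: W B4 -> L0 miss  d=D]
3: R B3 -> L3 miss  d=-]
4: R B1 -> L1 miss  d=-]
5: R B1 -> L1 hit  d=-]
6: W B0 -> L0 miss wb->B4  d=D]
7: R B4 -> L0 miss wb->B0  d=-]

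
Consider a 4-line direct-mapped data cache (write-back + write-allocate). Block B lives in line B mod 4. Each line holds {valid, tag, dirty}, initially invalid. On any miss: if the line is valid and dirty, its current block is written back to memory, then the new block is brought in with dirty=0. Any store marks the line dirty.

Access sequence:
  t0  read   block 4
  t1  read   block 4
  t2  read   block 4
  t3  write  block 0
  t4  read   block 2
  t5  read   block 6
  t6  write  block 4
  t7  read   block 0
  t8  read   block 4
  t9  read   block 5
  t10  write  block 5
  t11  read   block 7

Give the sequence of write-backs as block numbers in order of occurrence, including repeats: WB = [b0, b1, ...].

WB = [0, 4]

0: R B4 -> L0 miss  d=-]
1: R B4 -> L0 hit  d=-]
2: R B4 -> L0 hit  d=-]
3: W B0 -> L0 miss  d=D]
4: R B2 -> L2 miss  d=-]
5: R B6 -> L2 miss  d=-]
6: W B4 -> L0 miss wb->B0  d=D]
7: R B0 -> L0 miss wb->B4  d=-]
8: R B4 -> L0 miss  d=-]
9: R B5 -> L1 miss  d=-]
10: W B5 -> L1 hit  d=D]
11: R B7 -> L3 miss  d=-]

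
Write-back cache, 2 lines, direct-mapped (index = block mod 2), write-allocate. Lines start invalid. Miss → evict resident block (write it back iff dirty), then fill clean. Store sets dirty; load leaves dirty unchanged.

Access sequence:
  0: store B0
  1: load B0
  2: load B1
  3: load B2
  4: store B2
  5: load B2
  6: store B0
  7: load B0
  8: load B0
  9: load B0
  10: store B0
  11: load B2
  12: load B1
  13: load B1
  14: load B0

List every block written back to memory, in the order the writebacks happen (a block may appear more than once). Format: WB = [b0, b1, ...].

WB = [0, 2, 0]

  0 | W B0 → L0 miss [D]
  1 | R B0 → L0 hit [D]
  2 | R B1 → L1 miss [-]
  3 | R B2 → L0 miss wb→B0 [-]
  4 | W B2 → L0 hit [D]
  5 | R B2 → L0 hit [D]
  6 | W B0 → L0 miss wb→B2 [D]
  7 | R B0 → L0 hit [D]
  8 | R B0 → L0 hit [D]
  9 | R B0 → L0 hit [D]
  10 | W B0 → L0 hit [D]
  11 | R B2 → L0 miss wb→B0 [-]
  12 | R B1 → L1 hit [-]
  13 | R B1 → L1 hit [-]
  14 | R B0 → L0 miss [-]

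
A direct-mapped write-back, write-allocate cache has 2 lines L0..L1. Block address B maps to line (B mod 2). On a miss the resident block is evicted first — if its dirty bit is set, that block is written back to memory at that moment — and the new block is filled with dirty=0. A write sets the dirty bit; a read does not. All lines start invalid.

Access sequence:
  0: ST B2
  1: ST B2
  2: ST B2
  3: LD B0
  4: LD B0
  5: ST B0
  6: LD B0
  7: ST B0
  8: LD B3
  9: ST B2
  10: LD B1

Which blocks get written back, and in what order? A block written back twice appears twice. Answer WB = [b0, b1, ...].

WB = [2, 0]

0: W B2 → L0 miss [D]
1: W B2 → L0 hit [D]
2: W B2 → L0 hit [D]
3: R B0 → L0 miss wb→B2 [-]
4: R B0 → L0 hit [-]
5: W B0 → L0 hit [D]
6: R B0 → L0 hit [D]
7: W B0 → L0 hit [D]
8: R B3 → L1 miss [-]
9: W B2 → L0 miss wb→B0 [D]
10: R B1 → L1 miss [-]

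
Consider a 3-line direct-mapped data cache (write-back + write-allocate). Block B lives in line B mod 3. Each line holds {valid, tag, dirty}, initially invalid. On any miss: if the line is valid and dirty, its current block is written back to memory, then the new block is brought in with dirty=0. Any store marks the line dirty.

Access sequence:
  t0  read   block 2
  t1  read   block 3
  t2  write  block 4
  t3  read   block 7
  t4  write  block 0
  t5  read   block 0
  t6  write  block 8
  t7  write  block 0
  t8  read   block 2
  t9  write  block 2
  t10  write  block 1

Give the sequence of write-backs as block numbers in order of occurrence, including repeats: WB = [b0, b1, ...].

WB = [4, 8]

  0 | R B2 → L2 miss [-]
  1 | R B3 → L0 miss [-]
  2 | W B4 → L1 miss [D]
  3 | R B7 → L1 miss wb→B4 [-]
  4 | W B0 → L0 miss [D]
  5 | R B0 → L0 hit [D]
  6 | W B8 → L2 miss [D]
  7 | W B0 → L0 hit [D]
  8 | R B2 → L2 miss wb→B8 [-]
  9 | W B2 → L2 hit [D]
  10 | W B1 → L1 miss [D]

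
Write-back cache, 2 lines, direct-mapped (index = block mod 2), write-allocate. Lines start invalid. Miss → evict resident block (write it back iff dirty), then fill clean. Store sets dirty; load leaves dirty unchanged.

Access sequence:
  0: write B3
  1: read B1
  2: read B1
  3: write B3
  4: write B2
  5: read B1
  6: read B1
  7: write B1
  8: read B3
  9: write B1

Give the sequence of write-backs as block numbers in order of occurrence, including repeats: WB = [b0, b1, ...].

WB = [3, 3, 1]

0: W B3 → L1 miss [D]
1: R B1 → L1 miss wb→B3 [-]
2: R B1 → L1 hit [-]
3: W B3 → L1 miss [D]
4: W B2 → L0 miss [D]
5: R B1 → L1 miss wb→B3 [-]
6: R B1 → L1 hit [-]
7: W B1 → L1 hit [D]
8: R B3 → L1 miss wb→B1 [-]
9: W B1 → L1 miss [D]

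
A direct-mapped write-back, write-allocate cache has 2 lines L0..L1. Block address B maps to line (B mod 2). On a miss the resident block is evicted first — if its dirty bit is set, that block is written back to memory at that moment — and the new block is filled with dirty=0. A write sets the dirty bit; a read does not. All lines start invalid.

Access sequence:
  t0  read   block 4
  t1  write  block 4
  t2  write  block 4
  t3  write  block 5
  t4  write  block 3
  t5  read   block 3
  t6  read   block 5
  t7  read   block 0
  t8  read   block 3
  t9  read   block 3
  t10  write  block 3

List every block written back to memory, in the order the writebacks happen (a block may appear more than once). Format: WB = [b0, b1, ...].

WB = [5, 3, 4]

0: R B4 -> L0 miss  d=-]
1: W B4 -> L0 hit  d=D]
2: W B4 -> L0 hit  d=D]
3: W B5 -> L1 miss  d=D]
4: W B3 -> L1 miss wb->B5  d=D]
5: R B3 -> L1 hit  d=D]
6: R B5 -> L1 miss wb->B3  d=-]
7: R B0 -> L0 miss wb->B4  d=-]
8: R B3 -> L1 miss  d=-]
9: R B3 -> L1 hit  d=-]
10: W B3 -> L1 hit  d=D]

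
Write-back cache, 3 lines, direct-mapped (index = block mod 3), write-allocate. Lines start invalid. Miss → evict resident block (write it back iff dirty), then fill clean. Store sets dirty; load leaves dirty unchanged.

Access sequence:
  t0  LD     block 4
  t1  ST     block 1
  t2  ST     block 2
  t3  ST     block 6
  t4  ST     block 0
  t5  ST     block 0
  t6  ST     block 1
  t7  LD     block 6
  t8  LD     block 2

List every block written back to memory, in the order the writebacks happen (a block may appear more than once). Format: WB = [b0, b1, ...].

0: R B4 -> L1 miss  d=-]
1: W B1 -> L1 miss  d=D]
2: W B2 -> L2 miss  d=D]
3: W B6 -> L0 miss  d=D]
4: W B0 -> L0 miss wb->B6  d=D]
5: W B0 -> L0 hit  d=D]
6: W B1 -> L1 hit  d=D]
7: R B6 -> L0 miss wb->B0  d=-]
8: R B2 -> L2 hit  d=D]

WB = [6, 0]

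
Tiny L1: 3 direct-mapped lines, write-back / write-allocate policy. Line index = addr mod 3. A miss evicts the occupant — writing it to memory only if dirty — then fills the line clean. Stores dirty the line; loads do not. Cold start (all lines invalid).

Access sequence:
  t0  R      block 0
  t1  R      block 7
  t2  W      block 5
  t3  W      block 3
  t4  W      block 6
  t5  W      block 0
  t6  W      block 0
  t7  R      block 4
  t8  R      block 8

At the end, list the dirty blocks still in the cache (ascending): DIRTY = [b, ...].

0: R B0 -> L0 miss  d=-]
1: R B7 -> L1 miss  d=-]
2: W B5 -> L2 miss  d=D]
3: W B3 -> L0 miss  d=D]
4: W B6 -> L0 miss wb->B3  d=D]
5: W B0 -> L0 miss wb->B6  d=D]
6: W B0 -> L0 hit  d=D]
7: R B4 -> L1 miss  d=-]
8: R B8 -> L2 miss wb->B5  d=-]

DIRTY = [0]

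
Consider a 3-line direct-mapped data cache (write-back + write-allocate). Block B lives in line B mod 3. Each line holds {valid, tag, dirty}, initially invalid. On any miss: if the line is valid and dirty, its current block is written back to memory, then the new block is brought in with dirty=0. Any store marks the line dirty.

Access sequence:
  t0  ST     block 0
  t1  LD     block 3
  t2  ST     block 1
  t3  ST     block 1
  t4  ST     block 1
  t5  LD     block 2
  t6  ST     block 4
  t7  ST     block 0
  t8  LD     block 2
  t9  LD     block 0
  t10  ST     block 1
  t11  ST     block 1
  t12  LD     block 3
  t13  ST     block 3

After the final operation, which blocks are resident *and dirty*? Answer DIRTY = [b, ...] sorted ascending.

  0 | W B0 → L0 miss [D]
  1 | R B3 → L0 miss wb→B0 [-]
  2 | W B1 → L1 miss [D]
  3 | W B1 → L1 hit [D]
  4 | W B1 → L1 hit [D]
  5 | R B2 → L2 miss [-]
  6 | W B4 → L1 miss wb→B1 [D]
  7 | W B0 → L0 miss [D]
  8 | R B2 → L2 hit [-]
  9 | R B0 → L0 hit [D]
  10 | W B1 → L1 miss wb→B4 [D]
  11 | W B1 → L1 hit [D]
  12 | R B3 → L0 miss wb→B0 [-]
  13 | W B3 → L0 hit [D]

DIRTY = [1, 3]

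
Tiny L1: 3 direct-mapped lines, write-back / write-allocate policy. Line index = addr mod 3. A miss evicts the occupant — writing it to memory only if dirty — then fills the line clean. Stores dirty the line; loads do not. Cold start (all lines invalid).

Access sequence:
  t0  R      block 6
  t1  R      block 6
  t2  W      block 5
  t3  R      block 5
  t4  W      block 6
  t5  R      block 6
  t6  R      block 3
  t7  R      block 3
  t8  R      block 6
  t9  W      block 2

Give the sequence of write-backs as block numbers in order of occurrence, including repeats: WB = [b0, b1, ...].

0: R B6 -> L0 miss  d=-]
1: R B6 -> L0 hit  d=-]
2: W B5 -> L2 miss  d=D]
3: R B5 -> L2 hit  d=D]
4: W B6 -> L0 hit  d=D]
5: R B6 -> L0 hit  d=D]
6: R B3 -> L0 miss wb->B6  d=-]
7: R B3 -> L0 hit  d=-]
8: R B6 -> L0 miss  d=-]
9: W B2 -> L2 miss wb->B5  d=D]

WB = [6, 5]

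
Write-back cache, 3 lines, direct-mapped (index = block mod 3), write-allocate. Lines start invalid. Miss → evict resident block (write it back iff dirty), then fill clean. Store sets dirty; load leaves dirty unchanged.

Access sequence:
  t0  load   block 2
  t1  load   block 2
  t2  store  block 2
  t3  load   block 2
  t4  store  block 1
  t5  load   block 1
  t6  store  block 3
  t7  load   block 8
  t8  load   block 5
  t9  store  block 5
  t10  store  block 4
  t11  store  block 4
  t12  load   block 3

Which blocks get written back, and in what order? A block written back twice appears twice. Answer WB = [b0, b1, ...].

WB = [2, 1]

0: R B2 → L2 miss [-]
1: R B2 → L2 hit [-]
2: W B2 → L2 hit [D]
3: R B2 → L2 hit [D]
4: W B1 → L1 miss [D]
5: R B1 → L1 hit [D]
6: W B3 → L0 miss [D]
7: R B8 → L2 miss wb→B2 [-]
8: R B5 → L2 miss [-]
9: W B5 → L2 hit [D]
10: W B4 → L1 miss wb→B1 [D]
11: W B4 → L1 hit [D]
12: R B3 → L0 hit [D]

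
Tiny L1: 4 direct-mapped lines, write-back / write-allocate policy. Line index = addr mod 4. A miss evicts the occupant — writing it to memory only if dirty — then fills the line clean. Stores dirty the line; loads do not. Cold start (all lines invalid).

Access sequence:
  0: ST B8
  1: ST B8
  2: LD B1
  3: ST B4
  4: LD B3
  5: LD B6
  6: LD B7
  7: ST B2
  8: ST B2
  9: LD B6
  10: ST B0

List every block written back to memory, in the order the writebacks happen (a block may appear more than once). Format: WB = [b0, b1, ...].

0: W B8 -> L0 miss  d=D]
1: W B8 -> L0 hit  d=D]
2: R B1 -> L1 miss  d=-]
3: W B4 -> L0 miss wb->B8  d=D]
4: R B3 -> L3 miss  d=-]
5: R B6 -> L2 miss  d=-]
6: R B7 -> L3 miss  d=-]
7: W B2 -> L2 miss  d=D]
8: W B2 -> L2 hit  d=D]
9: R B6 -> L2 miss wb->B2  d=-]
10: W B0 -> L0 miss wb->B4  d=D]

WB = [8, 2, 4]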